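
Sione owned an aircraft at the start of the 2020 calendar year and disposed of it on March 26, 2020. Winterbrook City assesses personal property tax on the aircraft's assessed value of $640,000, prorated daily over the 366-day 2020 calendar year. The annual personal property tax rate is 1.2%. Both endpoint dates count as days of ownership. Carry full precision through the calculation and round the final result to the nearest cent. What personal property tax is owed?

Days held (January 1 – March 26, 2020): 86 out of 366
Tax = $640,000 × 1.2% × 86/366 = $1,804.5902

$1,804.59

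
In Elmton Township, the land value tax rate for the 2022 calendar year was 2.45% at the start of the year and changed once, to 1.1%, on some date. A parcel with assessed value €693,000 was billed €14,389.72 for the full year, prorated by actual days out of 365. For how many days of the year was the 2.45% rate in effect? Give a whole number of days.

Let d = days at the first rate; then 365 − d days at the second rate.
€693,000 × [2.45%·d + 1.1%·(365−d)] / 365 = €14,389.72
Solving gives d = 264, so the new rate took effect on September 22, 2022.

264 days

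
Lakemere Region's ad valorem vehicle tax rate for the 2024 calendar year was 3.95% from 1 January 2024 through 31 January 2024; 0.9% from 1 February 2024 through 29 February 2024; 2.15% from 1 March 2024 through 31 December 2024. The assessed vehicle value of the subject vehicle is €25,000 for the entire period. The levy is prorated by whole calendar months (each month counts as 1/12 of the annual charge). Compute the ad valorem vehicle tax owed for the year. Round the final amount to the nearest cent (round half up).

€548.96

1 January – 31 January 2024: 1 month at 3.95% → €25,000 × 3.95% × 1/12 = €82.2917
1 February – 29 February 2024: 1 month at 0.9% → €25,000 × 0.9% × 1/12 = €18.7500
1 March – 31 December 2024: 10 months at 2.15% → €25,000 × 2.15% × 10/12 = €447.9167
Total = €548.9583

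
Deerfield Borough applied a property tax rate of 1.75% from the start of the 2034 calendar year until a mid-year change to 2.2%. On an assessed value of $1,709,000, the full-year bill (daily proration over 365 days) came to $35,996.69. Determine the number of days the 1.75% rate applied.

76 days

Let d = days at the first rate; then 365 − d days at the second rate.
$1,709,000 × [1.75%·d + 2.2%·(365−d)] / 365 = $35,996.69
Solving gives d = 76, so the new rate took effect on 18 Mar 2034.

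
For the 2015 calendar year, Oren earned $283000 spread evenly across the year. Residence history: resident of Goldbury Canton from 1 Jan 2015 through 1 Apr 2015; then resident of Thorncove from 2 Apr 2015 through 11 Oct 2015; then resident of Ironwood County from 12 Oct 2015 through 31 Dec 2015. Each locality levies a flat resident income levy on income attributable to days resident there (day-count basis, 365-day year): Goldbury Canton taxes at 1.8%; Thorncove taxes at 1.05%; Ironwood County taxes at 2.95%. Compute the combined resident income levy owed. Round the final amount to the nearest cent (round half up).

$4693.92

Goldbury Canton, 1 Jan – 1 Apr 2015: 91 days → $283000 × 1.8% × 91/365 = $1270.0110
Thorncove, 2 Apr – 11 Oct 2015: 193 days → $283000 × 1.05% × 193/365 = $1571.2315
Ironwood County, 12 Oct – 31 Dec 2015: 81 days → $283000 × 2.95% × 81/365 = $1852.6808
Total = $4693.9233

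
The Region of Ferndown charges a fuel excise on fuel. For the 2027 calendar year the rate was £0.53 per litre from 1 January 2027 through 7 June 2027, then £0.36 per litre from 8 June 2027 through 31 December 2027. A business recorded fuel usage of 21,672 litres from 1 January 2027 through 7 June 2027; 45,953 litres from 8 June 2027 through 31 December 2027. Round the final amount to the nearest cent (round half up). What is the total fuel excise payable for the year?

1 January – 7 June 2027: 21,672 litres at £0.53/litre → £11,486.16
8 June – 31 December 2027: 45,953 litres at £0.36/litre → £16,543.08

£28,029.24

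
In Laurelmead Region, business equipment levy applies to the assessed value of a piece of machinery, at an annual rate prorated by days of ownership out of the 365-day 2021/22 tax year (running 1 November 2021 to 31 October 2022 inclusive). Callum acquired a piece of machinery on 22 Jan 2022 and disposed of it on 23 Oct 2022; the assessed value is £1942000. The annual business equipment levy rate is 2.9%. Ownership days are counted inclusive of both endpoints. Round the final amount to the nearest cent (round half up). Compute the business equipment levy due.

£42431.37

Days held (22 Jan – 23 Oct 2022): 275 out of 365
Tax = £1942000 × 2.9% × 275/365 = £42431.3699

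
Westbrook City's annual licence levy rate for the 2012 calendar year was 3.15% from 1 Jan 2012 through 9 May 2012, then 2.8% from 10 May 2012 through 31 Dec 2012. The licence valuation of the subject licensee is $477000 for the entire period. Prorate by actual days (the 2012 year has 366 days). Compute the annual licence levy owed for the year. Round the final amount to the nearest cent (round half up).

1 Jan – 9 May 2012: 130 days at 3.15% → $477000 × 3.15% × 130/366 = $5336.9262
10 May – 31 Dec 2012: 236 days at 2.8% → $477000 × 2.8% × 236/366 = $8612.0656
Total = $13948.9918

$13948.99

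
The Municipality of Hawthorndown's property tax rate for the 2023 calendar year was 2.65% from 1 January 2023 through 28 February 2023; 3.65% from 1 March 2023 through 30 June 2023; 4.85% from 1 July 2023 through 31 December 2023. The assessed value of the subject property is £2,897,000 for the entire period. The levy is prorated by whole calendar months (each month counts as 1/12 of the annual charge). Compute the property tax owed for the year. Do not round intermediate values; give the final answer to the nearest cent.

£118,294.17

1 January – 28 February 2023: 2 months at 2.65% → £2,897,000 × 2.65% × 2/12 = £12,795.0833
1 March – 30 June 2023: 4 months at 3.65% → £2,897,000 × 3.65% × 4/12 = £35,246.8333
1 July – 31 December 2023: 6 months at 4.85% → £2,897,000 × 4.85% × 6/12 = £70,252.2500
Total = £118,294.1667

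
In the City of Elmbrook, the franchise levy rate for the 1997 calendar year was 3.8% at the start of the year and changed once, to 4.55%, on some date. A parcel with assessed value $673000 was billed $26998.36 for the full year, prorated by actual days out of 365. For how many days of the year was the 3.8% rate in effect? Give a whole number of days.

Let d = days at the first rate; then 365 − d days at the second rate.
$673000 × [3.8%·d + 4.55%·(365−d)] / 365 = $26998.36
Solving gives d = 262, so the new rate took effect on 20 Sep 1997.

262 days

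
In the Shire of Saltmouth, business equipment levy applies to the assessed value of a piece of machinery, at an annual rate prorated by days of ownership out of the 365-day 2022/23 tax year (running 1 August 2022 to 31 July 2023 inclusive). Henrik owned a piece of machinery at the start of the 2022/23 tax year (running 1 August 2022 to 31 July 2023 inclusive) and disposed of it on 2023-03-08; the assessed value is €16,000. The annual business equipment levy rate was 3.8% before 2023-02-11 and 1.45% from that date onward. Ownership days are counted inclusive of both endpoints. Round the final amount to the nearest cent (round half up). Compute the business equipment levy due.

2022-08-01 to 2023-02-10: 194 days at 3.8% → €16,000 × 3.8% × 194/365 = €323.1562
2023-02-11 to 2023-03-08: 26 days at 1.45% → €16,000 × 1.45% × 26/365 = €16.5260
Total = €339.6822

€339.68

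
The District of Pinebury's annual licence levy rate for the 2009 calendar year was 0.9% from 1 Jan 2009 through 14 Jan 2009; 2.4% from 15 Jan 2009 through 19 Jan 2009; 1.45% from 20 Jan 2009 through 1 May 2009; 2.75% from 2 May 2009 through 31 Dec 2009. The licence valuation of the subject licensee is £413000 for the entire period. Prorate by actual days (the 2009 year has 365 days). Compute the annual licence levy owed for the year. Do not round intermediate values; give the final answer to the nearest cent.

£9544.26

1 Jan – 14 Jan 2009: 14 days at 0.9% → £413000 × 0.9% × 14/365 = £142.5699
15 Jan – 19 Jan 2009: 5 days at 2.4% → £413000 × 2.4% × 5/365 = £135.7808
20 Jan – 1 May 2009: 102 days at 1.45% → £413000 × 1.45% × 102/365 = £1673.4986
2 May – 31 Dec 2009: 244 days at 2.75% → £413000 × 2.75% × 244/365 = £7592.4110
Total = £9544.2603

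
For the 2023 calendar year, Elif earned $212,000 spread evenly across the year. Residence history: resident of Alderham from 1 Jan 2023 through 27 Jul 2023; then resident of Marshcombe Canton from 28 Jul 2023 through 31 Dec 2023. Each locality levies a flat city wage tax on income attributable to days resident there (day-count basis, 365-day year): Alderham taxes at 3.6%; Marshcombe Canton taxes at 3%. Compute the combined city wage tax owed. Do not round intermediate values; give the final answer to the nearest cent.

$7,084.87

Alderham, 1 Jan – 27 Jul 2023: 208 days → $212,000 × 3.6% × 208/365 = $4,349.1945
Marshcombe Canton, 28 Jul – 31 Dec 2023: 157 days → $212,000 × 3% × 157/365 = $2,735.6712
Total = $7,084.8658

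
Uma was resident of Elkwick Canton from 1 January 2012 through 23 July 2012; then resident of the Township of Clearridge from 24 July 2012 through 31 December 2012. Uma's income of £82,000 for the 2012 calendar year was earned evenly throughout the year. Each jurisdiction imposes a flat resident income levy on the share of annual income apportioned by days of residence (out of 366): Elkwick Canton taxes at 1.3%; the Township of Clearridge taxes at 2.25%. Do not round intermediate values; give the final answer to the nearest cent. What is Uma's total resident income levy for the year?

£1,408.67

Elkwick Canton, 1 January – 23 July 2012: 205 days → £82,000 × 1.3% × 205/366 = £597.0765
The Township of Clearridge, 24 July – 31 December 2012: 161 days → £82,000 × 2.25% × 161/366 = £811.5984
Total = £1,408.6749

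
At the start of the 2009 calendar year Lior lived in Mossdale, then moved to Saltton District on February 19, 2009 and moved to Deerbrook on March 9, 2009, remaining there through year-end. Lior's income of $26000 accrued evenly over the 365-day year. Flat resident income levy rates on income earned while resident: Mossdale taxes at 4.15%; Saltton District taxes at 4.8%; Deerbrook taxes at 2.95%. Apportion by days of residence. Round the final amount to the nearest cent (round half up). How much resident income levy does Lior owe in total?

$832.61

Mossdale, January 1 – February 18, 2009: 49 days → $26000 × 4.15% × 49/365 = $144.8521
Saltton District, February 19 – March 8, 2009: 18 days → $26000 × 4.8% × 18/365 = $61.5452
Deerbrook, March 9 – December 31, 2009: 298 days → $26000 × 2.95% × 298/365 = $626.2082
Total = $832.6055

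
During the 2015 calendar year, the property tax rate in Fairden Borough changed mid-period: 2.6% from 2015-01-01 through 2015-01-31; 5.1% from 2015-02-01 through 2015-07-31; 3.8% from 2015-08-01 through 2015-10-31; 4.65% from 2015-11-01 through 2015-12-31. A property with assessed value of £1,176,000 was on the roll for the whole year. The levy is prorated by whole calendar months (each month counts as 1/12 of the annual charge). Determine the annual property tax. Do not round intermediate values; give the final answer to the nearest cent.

2015-01-01 to 2015-01-31: 1 month at 2.6% → £1,176,000 × 2.6% × 1/12 = £2,548.0000
2015-02-01 to 2015-07-31: 6 months at 5.1% → £1,176,000 × 5.1% × 6/12 = £29,988.0000
2015-08-01 to 2015-10-31: 3 months at 3.8% → £1,176,000 × 3.8% × 3/12 = £11,172.0000
2015-11-01 to 2015-12-31: 2 months at 4.65% → £1,176,000 × 4.65% × 2/12 = £9,114.0000
Total = £52,822.0000

£52,822.00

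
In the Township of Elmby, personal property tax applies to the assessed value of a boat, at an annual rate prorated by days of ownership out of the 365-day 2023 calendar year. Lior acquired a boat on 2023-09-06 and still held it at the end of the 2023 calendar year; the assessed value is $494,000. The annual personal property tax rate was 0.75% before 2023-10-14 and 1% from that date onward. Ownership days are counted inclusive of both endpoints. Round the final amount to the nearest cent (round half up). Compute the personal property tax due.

$1,454.93

2023-09-06 to 2023-10-13: 38 days at 0.75% → $494,000 × 0.75% × 38/365 = $385.7260
2023-10-14 to 2023-12-31: 79 days at 1% → $494,000 × 1% × 79/365 = $1,069.2055
Total = $1,454.9315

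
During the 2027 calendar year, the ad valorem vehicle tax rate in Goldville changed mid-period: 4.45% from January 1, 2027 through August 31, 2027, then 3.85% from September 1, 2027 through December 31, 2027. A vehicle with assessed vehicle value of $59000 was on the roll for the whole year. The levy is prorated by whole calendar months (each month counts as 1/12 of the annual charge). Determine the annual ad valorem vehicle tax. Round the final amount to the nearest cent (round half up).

$2507.50

January 1 – August 31, 2027: 8 months at 4.45% → $59000 × 4.45% × 8/12 = $1750.3333
September 1 – December 31, 2027: 4 months at 3.85% → $59000 × 3.85% × 4/12 = $757.1667
Total = $2507.5000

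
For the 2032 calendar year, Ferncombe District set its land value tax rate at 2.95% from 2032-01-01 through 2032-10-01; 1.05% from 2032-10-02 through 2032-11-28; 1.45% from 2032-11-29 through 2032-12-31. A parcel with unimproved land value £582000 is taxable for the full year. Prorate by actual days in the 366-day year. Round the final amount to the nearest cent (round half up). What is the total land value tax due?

£14629.51

2032-01-01 to 2032-10-01: 275 days at 2.95% → £582000 × 2.95% × 275/366 = £12900.2049
2032-10-02 to 2032-11-28: 58 days at 1.05% → £582000 × 1.05% × 58/366 = £968.4098
2032-11-29 to 2032-12-31: 33 days at 1.45% → £582000 × 1.45% × 33/366 = £760.8934
Total = £14629.5082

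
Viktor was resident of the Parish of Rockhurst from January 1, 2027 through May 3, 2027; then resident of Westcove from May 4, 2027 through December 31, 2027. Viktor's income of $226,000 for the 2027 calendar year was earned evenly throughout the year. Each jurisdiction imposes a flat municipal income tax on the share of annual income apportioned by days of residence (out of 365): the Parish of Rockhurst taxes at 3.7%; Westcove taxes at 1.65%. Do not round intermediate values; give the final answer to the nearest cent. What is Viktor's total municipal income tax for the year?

$5,290.26

The Parish of Rockhurst, January 1 – May 3, 2027: 123 days → $226,000 × 3.7% × 123/365 = $2,817.8795
Westcove, May 4 – December 31, 2027: 242 days → $226,000 × 1.65% × 242/365 = $2,472.3781
Total = $5,290.2575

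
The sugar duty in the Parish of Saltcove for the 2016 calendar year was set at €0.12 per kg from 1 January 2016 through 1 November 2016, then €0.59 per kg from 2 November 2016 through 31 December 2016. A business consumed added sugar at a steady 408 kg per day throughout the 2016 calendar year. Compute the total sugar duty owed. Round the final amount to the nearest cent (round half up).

€29,424.96

1 January – 1 November 2016: 306 days × 408 kg/day = 124,848 kg at €0.12/kg → €14,981.76
2 November – 31 December 2016: 60 days × 408 kg/day = 24,480 kg at €0.59/kg → €14,443.20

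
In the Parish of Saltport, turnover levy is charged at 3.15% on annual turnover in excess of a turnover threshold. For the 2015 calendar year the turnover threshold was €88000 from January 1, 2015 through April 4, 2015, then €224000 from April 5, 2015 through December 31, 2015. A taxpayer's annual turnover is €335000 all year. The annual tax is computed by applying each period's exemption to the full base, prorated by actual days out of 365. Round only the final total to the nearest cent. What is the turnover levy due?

January 1 – April 4, 2015: 94 days, exemption €88000 → (€335000 − €88000) × 3.15% × 94/365 = €2003.7452
April 5 – December 31, 2015: 271 days, exemption €224000 → (€335000 − €224000) × 3.15% × 271/365 = €2596.0315
Total = €4599.7767

€4599.78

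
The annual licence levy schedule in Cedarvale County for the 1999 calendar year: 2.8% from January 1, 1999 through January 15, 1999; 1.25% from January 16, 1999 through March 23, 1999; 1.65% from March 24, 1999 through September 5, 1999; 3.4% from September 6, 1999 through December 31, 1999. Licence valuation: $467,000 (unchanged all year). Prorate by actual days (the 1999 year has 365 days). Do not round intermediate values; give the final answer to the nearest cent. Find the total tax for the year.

January 1 – January 15, 1999: 15 days at 2.8% → $467,000 × 2.8% × 15/365 = $537.3699
January 16 – March 23, 1999: 67 days at 1.25% → $467,000 × 1.25% × 67/365 = $1,071.5411
March 24 – September 5, 1999: 166 days at 1.65% → $467,000 × 1.65% × 166/365 = $3,504.4192
September 6 – December 31, 1999: 117 days at 3.4% → $467,000 × 3.4% × 117/365 = $5,089.6603
Total = $10,202.9904

$10,202.99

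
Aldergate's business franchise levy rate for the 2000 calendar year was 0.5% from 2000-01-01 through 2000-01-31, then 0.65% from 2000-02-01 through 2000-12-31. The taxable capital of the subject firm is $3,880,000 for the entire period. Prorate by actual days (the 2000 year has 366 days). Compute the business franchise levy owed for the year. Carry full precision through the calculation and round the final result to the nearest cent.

2000-01-01 to 2000-01-31: 31 days at 0.5% → $3,880,000 × 0.5% × 31/366 = $1,643.1694
2000-02-01 to 2000-12-31: 335 days at 0.65% → $3,880,000 × 0.65% × 335/366 = $23,083.8798
Total = $24,727.0492

$24,727.05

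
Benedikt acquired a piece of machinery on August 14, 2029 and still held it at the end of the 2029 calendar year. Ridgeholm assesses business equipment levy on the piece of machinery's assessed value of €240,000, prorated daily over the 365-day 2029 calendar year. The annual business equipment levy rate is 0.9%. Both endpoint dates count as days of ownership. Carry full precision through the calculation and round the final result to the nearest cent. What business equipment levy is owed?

€828.49

Days held (August 14 – December 31, 2029): 140 out of 365
Tax = €240,000 × 0.9% × 140/365 = €828.4932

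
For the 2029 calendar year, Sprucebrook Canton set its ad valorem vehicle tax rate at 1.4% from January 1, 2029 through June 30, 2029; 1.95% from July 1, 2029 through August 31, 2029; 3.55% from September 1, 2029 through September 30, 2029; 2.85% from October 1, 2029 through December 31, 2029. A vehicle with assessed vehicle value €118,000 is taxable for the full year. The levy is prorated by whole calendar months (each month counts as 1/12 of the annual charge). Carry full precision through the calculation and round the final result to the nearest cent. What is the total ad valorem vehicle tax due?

€2,399.33

January 1 – June 30, 2029: 6 months at 1.4% → €118,000 × 1.4% × 6/12 = €826.0000
July 1 – August 31, 2029: 2 months at 1.95% → €118,000 × 1.95% × 2/12 = €383.5000
September 1 – September 30, 2029: 1 month at 3.55% → €118,000 × 3.55% × 1/12 = €349.0833
October 1 – December 31, 2029: 3 months at 2.85% → €118,000 × 2.85% × 3/12 = €840.7500
Total = €2,399.3333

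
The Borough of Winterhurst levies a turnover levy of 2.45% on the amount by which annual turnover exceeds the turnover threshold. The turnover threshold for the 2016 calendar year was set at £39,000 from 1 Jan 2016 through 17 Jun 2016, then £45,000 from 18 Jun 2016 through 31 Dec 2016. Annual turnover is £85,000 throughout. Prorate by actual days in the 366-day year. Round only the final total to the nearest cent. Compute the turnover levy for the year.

£1,047.88

1 Jan – 17 Jun 2016: 169 days, exemption £39,000 → (£85,000 − £39,000) × 2.45% × 169/366 = £520.3907
18 Jun – 31 Dec 2016: 197 days, exemption £45,000 → (£85,000 − £45,000) × 2.45% × 197/366 = £527.4863
Total = £1,047.8770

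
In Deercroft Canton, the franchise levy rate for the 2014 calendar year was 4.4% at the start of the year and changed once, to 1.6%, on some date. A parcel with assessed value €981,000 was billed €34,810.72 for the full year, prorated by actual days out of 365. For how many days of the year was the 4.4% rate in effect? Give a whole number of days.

Let d = days at the first rate; then 365 − d days at the second rate.
€981,000 × [4.4%·d + 1.6%·(365−d)] / 365 = €34,810.72
Solving gives d = 254, so the new rate took effect on September 12, 2014.

254 days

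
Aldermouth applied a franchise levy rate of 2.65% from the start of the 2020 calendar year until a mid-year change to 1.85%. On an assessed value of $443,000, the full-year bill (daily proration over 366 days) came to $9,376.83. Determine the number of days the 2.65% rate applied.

Let d = days at the first rate; then 366 − d days at the second rate.
$443,000 × [2.65%·d + 1.85%·(366−d)] / 366 = $9,376.83
Solving gives d = 122, so the new rate took effect on 2 May 2020.

122 days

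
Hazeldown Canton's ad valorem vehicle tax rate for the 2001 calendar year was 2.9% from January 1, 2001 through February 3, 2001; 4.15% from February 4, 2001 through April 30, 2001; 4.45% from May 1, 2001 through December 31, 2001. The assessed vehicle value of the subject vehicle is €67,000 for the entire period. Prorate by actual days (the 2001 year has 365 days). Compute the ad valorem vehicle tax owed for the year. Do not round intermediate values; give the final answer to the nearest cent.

€2,837.40

January 1 – February 3, 2001: 34 days at 2.9% → €67,000 × 2.9% × 34/365 = €180.9918
February 4 – April 30, 2001: 86 days at 4.15% → €67,000 × 4.15% × 86/365 = €655.1315
May 1 – December 31, 2001: 245 days at 4.45% → €67,000 × 4.45% × 245/365 = €2,001.2808
Total = €2,837.4041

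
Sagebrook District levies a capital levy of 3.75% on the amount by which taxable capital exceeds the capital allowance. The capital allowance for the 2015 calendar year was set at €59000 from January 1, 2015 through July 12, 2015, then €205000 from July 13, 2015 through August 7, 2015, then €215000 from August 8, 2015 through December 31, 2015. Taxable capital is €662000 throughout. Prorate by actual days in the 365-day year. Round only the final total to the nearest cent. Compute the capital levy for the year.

January 1 – July 12, 2015: 193 days, exemption €59000 → (€662000 − €59000) × 3.75% × 193/365 = €11956.7466
July 13 – August 7, 2015: 26 days, exemption €205000 → (€662000 − €205000) × 3.75% × 26/365 = €1220.7534
August 8 – December 31, 2015: 146 days, exemption €215000 → (€662000 − €215000) × 3.75% × 146/365 = €6705.0000
Total = €19882.5000

€19882.50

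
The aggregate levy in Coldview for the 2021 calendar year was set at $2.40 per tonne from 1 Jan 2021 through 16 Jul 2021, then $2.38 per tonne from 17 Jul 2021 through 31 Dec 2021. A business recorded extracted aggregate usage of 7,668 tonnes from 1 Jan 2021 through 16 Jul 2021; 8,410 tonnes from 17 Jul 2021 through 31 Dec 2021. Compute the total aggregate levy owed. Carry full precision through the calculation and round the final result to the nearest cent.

1 Jan – 16 Jul 2021: 7,668 tonnes at $2.40/tonne → $18,403.20
17 Jul – 31 Dec 2021: 8,410 tonnes at $2.38/tonne → $20,015.80

$38,419.00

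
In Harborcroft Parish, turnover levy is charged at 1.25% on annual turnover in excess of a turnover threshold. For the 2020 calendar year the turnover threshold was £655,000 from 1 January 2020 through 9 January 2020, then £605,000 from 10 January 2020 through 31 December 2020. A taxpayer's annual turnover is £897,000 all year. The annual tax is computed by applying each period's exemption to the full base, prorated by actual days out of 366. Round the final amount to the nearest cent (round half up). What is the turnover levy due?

£3,634.63

1 January – 9 January 2020: 9 days, exemption £655,000 → (£897,000 − £655,000) × 1.25% × 9/366 = £74.3852
10 January – 31 December 2020: 357 days, exemption £605,000 → (£897,000 − £605,000) × 1.25% × 357/366 = £3,560.2459
Total = £3,634.6311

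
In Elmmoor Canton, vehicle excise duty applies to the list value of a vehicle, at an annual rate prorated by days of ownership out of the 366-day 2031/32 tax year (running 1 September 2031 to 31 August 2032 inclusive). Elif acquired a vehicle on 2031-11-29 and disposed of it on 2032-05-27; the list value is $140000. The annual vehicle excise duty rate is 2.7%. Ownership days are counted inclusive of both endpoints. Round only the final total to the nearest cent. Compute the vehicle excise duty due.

Days held (2031-11-29 to 2032-05-27): 181 out of 366
Tax = $140000 × 2.7% × 181/366 = $1869.3443

$1869.34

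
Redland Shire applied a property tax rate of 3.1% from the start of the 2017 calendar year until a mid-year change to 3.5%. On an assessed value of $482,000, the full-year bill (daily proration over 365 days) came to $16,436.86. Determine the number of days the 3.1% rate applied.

Let d = days at the first rate; then 365 − d days at the second rate.
$482,000 × [3.1%·d + 3.5%·(365−d)] / 365 = $16,436.86
Solving gives d = 82, so the new rate took effect on 24 March 2017.

82 days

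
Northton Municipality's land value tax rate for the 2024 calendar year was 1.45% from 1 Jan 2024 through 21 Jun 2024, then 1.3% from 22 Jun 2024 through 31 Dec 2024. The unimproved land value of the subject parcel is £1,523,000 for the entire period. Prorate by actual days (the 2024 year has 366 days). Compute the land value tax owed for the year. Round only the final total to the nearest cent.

1 Jan – 21 Jun 2024: 173 days at 1.45% → £1,523,000 × 1.45% × 173/366 = £10,438.3757
22 Jun – 31 Dec 2024: 193 days at 1.3% → £1,523,000 × 1.3% × 193/366 = £10,440.4563
Total = £20,878.8320

£20,878.83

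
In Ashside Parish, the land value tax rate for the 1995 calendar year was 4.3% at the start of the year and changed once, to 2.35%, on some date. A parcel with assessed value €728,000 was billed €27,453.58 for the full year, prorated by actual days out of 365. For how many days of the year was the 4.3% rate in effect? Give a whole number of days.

Let d = days at the first rate; then 365 − d days at the second rate.
€728,000 × [4.3%·d + 2.35%·(365−d)] / 365 = €27,453.58
Solving gives d = 266, so the new rate took effect on 24 Sep 1995.

266 days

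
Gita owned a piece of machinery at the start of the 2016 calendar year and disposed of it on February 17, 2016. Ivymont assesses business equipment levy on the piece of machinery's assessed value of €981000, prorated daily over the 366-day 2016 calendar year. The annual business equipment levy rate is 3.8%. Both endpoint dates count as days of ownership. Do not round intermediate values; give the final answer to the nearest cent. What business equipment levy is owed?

€4888.92

Days held (January 1 – February 17, 2016): 48 out of 366
Tax = €981000 × 3.8% × 48/366 = €4888.9180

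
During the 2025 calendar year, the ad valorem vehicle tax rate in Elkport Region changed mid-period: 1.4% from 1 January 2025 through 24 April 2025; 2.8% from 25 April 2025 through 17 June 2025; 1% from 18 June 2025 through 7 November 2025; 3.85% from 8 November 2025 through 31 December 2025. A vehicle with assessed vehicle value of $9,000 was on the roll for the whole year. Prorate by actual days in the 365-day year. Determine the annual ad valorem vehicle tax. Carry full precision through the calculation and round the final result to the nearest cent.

1 January – 24 April 2025: 114 days at 1.4% → $9,000 × 1.4% × 114/365 = $39.3534
25 April – 17 June 2025: 54 days at 2.8% → $9,000 × 2.8% × 54/365 = $37.2822
18 June – 7 November 2025: 143 days at 1% → $9,000 × 1% × 143/365 = $35.2603
8 November – 31 December 2025: 54 days at 3.85% → $9,000 × 3.85% × 54/365 = $51.2630
Total = $163.1589

$163.16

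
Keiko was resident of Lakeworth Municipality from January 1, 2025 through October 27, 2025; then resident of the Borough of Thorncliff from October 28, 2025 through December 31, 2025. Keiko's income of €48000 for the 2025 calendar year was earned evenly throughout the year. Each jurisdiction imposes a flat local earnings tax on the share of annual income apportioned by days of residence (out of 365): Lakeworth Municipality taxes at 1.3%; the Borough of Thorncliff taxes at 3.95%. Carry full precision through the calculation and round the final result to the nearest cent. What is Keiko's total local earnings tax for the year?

Lakeworth Municipality, January 1 – October 27, 2025: 300 days → €48000 × 1.3% × 300/365 = €512.8767
The Borough of Thorncliff, October 28 – December 31, 2025: 65 days → €48000 × 3.95% × 65/365 = €337.6438
Total = €850.5205

€850.52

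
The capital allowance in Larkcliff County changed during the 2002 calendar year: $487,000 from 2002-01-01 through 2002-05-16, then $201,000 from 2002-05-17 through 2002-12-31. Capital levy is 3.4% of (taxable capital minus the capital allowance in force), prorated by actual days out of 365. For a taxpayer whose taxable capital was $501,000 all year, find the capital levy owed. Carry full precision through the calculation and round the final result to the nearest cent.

2002-01-01 to 2002-05-16: 136 days, exemption $487,000 → ($501,000 − $487,000) × 3.4% × 136/365 = $177.3589
2002-05-17 to 2002-12-31: 229 days, exemption $201,000 → ($501,000 − $201,000) × 3.4% × 229/365 = $6,399.4521
Total = $6,576.8110

$6,576.81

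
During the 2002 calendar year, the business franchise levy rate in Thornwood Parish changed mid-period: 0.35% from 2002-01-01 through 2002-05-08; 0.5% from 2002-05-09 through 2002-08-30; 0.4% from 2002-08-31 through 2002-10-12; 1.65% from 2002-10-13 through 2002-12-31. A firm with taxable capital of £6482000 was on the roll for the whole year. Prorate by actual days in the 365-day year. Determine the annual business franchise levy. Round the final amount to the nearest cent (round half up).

2002-01-01 to 2002-05-08: 128 days at 0.35% → £6482000 × 0.35% × 128/365 = £7955.9890
2002-05-09 to 2002-08-30: 114 days at 0.5% → £6482000 × 0.5% × 114/365 = £10122.5753
2002-08-31 to 2002-10-12: 43 days at 0.4% → £6482000 × 0.4% × 43/365 = £3054.5315
2002-10-13 to 2002-12-31: 80 days at 1.65% → £6482000 × 1.65% × 80/365 = £23441.7534
Total = £44574.8493

£44574.85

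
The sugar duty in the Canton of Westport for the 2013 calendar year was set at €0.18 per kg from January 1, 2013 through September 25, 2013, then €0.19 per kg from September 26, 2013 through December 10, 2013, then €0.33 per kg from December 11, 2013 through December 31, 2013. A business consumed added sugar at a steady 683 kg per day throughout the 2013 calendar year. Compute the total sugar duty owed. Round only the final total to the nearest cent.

January 1 – September 25, 2013: 268 days × 683 kg/day = 183,044 kg at €0.18/kg → €32,947.92
September 26 – December 10, 2013: 76 days × 683 kg/day = 51,908 kg at €0.19/kg → €9,862.52
December 11 – December 31, 2013: 21 days × 683 kg/day = 14,343 kg at €0.33/kg → €4,733.19

€47,543.63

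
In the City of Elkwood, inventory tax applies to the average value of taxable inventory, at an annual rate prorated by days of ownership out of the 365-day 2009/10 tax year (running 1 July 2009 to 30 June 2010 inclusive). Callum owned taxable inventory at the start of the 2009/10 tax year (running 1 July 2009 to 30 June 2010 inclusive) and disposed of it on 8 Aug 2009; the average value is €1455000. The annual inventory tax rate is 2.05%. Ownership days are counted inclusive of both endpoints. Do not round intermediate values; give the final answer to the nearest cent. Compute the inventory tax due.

Days held (1 Jul – 8 Aug 2009): 39 out of 365
Tax = €1455000 × 2.05% × 39/365 = €3187.0479

€3187.05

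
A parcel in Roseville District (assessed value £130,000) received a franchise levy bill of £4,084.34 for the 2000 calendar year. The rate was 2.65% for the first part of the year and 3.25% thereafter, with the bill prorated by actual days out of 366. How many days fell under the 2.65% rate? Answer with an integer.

Let d = days at the first rate; then 366 − d days at the second rate.
£130,000 × [2.65%·d + 3.25%·(366−d)] / 366 = £4,084.34
Solving gives d = 66, so the new rate took effect on 7 March 2000.

66 days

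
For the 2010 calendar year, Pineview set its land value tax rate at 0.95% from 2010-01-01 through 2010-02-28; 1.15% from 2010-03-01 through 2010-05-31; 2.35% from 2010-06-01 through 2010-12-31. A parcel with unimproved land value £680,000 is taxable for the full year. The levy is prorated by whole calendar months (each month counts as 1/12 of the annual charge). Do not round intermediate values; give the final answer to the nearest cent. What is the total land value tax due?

2010-01-01 to 2010-02-28: 2 months at 0.95% → £680,000 × 0.95% × 2/12 = £1,076.6667
2010-03-01 to 2010-05-31: 3 months at 1.15% → £680,000 × 1.15% × 3/12 = £1,955.0000
2010-06-01 to 2010-12-31: 7 months at 2.35% → £680,000 × 2.35% × 7/12 = £9,321.6667
Total = £12,353.3333

£12,353.33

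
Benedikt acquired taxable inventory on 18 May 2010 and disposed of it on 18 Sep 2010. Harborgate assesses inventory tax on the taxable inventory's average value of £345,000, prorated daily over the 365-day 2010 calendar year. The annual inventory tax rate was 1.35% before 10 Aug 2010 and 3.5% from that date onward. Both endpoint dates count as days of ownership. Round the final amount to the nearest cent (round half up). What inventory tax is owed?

£2,395.15

18 May – 9 Aug 2010: 84 days at 1.35% → £345,000 × 1.35% × 84/365 = £1,071.8630
10 Aug – 18 Sep 2010: 40 days at 3.5% → £345,000 × 3.5% × 40/365 = £1,323.2877
Total = £2,395.1507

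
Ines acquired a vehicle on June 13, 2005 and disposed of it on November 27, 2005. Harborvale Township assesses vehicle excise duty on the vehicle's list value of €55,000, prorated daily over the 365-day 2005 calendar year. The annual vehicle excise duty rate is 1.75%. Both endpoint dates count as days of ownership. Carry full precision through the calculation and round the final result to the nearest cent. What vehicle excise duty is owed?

€443.01

Days held (June 13 – November 27, 2005): 168 out of 365
Tax = €55,000 × 1.75% × 168/365 = €443.0137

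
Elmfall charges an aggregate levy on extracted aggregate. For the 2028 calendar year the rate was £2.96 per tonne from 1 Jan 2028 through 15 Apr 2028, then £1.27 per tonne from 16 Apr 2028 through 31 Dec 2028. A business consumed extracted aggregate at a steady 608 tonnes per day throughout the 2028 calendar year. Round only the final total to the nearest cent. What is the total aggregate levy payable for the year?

1 Jan – 15 Apr 2028: 106 days × 608 tonnes/day = 64,448 tonnes at £2.96/tonne → £190766.08
16 Apr – 31 Dec 2028: 260 days × 608 tonnes/day = 158,080 tonnes at £1.27/tonne → £200761.60

£391527.68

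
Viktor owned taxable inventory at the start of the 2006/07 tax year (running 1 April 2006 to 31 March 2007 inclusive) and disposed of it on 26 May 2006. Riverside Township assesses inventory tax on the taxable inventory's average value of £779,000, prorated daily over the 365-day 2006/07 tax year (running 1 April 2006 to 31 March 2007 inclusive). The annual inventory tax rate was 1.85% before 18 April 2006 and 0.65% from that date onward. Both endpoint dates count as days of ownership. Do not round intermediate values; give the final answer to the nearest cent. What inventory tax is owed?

£1,212.25

1 April – 17 April 2006: 17 days at 1.85% → £779,000 × 1.85% × 17/365 = £671.2205
18 April – 26 May 2006: 39 days at 0.65% → £779,000 × 0.65% × 39/365 = £541.0315
Total = £1,212.2521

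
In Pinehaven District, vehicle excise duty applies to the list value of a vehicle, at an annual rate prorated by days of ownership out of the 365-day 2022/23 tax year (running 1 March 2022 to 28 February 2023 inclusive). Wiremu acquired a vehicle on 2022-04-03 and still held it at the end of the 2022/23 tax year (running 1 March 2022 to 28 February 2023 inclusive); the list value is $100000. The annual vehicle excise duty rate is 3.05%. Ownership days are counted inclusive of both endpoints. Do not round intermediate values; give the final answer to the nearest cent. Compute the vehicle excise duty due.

Days held (2022-04-03 to 2023-02-28): 332 out of 365
Tax = $100000 × 3.05% × 332/365 = $2774.2466

$2774.25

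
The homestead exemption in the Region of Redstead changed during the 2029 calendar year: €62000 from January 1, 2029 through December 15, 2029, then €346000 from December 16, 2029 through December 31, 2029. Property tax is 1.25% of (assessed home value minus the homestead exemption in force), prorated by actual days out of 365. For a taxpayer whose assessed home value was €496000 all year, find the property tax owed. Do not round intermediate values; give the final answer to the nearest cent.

€5269.38

January 1 – December 15, 2029: 349 days, exemption €62000 → (€496000 − €62000) × 1.25% × 349/365 = €5187.1918
December 16 – December 31, 2029: 16 days, exemption €346000 → (€496000 − €346000) × 1.25% × 16/365 = €82.1918
Total = €5269.3836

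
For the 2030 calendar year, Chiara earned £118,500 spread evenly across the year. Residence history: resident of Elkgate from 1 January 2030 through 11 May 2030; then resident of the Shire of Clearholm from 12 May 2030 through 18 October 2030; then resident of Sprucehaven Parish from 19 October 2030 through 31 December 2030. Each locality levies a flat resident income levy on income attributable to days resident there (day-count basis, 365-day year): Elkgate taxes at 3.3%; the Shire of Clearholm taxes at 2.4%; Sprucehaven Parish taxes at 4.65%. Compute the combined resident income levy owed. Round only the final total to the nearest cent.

Elkgate, 1 January – 11 May 2030: 131 days → £118,500 × 3.3% × 131/365 = £1,403.4945
The Shire of Clearholm, 12 May – 18 October 2030: 160 days → £118,500 × 2.4% × 160/365 = £1,246.6849
Sprucehaven Parish, 19 October – 31 December 2030: 74 days → £118,500 × 4.65% × 74/365 = £1,117.1466
Total = £3,767.3260

£3,767.33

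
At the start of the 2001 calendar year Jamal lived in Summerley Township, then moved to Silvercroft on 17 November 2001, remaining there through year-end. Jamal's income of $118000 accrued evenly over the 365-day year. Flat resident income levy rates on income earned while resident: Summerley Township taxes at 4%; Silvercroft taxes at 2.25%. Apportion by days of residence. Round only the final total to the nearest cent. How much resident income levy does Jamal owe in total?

$4465.41

Summerley Township, 1 January – 16 November 2001: 320 days → $118000 × 4% × 320/365 = $4138.0822
Silvercroft, 17 November – 31 December 2001: 45 days → $118000 × 2.25% × 45/365 = $327.3288
Total = $4465.4110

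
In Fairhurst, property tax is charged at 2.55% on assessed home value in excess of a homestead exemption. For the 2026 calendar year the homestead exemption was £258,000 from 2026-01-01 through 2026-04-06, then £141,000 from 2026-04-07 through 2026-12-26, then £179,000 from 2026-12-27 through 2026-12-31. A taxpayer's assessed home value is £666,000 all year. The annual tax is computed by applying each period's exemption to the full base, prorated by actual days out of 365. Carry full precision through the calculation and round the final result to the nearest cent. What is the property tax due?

£12,589.52

2026-01-01 to 2026-04-06: 96 days, exemption £258,000 → (£666,000 − £258,000) × 2.55% × 96/365 = £2,736.3945
2026-04-07 to 2026-12-26: 264 days, exemption £141,000 → (£666,000 − £141,000) × 2.55% × 264/365 = £9,683.0137
2026-12-27 to 2026-12-31: 5 days, exemption £179,000 → (£666,000 − £179,000) × 2.55% × 5/365 = £170.1164
Total = £12,589.5247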